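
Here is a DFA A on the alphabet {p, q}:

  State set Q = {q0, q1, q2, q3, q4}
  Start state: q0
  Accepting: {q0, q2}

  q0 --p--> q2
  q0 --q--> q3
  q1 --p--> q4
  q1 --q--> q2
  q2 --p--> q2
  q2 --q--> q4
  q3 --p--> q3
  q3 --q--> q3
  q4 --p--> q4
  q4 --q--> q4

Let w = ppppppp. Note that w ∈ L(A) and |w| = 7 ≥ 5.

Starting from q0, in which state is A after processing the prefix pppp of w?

q2

Run of A on the first 4 characters of w = p p p p:
  step 0: q0  (start)
  step 1: q2  (read p: q0→q2)
  step 2: q2  (read p: q2→q2)
  step 3: q2  (read p: q2→q2)
  step 4: q2  (read p: q2→q2)

After reading 4 characters, A is in state q2.
(This kind of state-tracing is the core of the pumping-lemma construction: with 5 states, pigeonhole forces a repeat within the first 5 steps.)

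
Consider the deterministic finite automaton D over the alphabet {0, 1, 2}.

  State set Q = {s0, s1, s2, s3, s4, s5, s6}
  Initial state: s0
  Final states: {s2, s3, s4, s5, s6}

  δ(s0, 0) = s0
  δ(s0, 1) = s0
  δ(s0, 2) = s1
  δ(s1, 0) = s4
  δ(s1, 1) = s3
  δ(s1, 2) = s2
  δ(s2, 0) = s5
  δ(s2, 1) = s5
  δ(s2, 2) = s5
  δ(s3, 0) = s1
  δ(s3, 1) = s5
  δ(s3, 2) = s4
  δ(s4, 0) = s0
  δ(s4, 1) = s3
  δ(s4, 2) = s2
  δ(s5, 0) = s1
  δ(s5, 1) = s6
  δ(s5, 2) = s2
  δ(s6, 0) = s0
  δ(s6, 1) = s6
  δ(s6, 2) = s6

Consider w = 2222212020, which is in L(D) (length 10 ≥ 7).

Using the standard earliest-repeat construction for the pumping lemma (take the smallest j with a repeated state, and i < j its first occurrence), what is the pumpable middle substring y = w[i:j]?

22

State sequence: s0 -2-> s1 -2-> s2 -2-> s5 -2-> s2 -2-> s5 -1-> s6 -2-> s6 -0-> s0 -2-> s1 -0-> s4
First repeat at step 4: s2 was already visited.

So i = 2, j = 4, giving x = w[0:2] = 22, y = w[2:4] = 22, z = w[4:10] = 212020.
Check: |xy| = 4 ≤ 7 and |y| = 2 ≥ 1. Reading y takes D from s2 back to s2, so every xyⁱz is accepted.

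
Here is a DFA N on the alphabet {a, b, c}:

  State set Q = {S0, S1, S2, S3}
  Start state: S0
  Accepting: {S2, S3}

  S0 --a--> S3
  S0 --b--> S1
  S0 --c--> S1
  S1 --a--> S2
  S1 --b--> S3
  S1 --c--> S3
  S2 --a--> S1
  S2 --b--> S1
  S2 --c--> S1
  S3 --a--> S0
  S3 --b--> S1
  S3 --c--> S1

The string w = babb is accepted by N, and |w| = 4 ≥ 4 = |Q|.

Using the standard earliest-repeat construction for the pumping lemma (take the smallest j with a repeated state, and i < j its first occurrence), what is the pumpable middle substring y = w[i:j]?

ab

Run of N on w = b a b b:
  step 0: S0  (start)
  step 1: S1  (read b: S0→S1)
  step 2: S2  (read a: S1→S2)
  step 3: S1  (read b: S2→S1)   ← first repeat (S1 seen earlier)
  step 4: S3  (read b: S1→S3)

So i = 1, j = 3, giving x = w[0:1] = b, y = w[1:3] = ab, z = w[3:4] = b.
Check: |xy| = 3 ≤ 4 and |y| = 2 ≥ 1. Reading y takes N from S1 back to S1, so every xyⁱz is accepted.
Pumping length from the standard proof: p = 4 (the number of states). The repeated state found above gives |xy| = j ≤ 4 and |y| = j − i ≥ 1.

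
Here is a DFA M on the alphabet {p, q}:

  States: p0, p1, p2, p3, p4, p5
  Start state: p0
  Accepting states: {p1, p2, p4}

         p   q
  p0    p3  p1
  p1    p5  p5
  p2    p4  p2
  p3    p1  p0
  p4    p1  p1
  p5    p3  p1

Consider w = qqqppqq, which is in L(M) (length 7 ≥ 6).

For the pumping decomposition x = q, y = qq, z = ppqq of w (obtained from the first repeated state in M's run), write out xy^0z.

qppqq

xy⁰z = xz = q·ppqq = qppqq.
Reading y = qq takes M from p1 back to p1, so after x the machine is still in p1, and z then leads to the accepting state p1. Hence qppqq ∈ L(M).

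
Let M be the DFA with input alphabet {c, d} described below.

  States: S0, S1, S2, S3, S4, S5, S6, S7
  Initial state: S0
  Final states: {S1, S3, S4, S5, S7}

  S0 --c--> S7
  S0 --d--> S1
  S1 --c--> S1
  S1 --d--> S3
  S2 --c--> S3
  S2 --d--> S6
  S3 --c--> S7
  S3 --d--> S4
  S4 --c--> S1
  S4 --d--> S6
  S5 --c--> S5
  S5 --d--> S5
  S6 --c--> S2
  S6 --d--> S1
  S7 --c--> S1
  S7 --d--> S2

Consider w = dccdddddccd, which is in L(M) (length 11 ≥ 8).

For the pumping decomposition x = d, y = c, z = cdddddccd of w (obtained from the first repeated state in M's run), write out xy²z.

dcccdddddccd

xy^2z = d·c·c·cdddddccd = dcccdddddccd.
Reading y = c takes M from S1 back to S1, so after x·y·y the machine is still in S1, and z then leads to the accepting state S3. Hence dcccdddddccd ∈ L(M).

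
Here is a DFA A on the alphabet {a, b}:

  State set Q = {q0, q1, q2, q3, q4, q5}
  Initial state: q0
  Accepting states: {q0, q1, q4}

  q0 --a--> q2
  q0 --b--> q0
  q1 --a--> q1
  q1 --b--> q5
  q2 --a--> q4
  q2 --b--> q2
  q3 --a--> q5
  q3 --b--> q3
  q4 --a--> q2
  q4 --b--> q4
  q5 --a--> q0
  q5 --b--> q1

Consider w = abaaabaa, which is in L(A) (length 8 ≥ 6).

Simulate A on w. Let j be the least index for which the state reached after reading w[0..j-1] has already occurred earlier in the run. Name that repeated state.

Run of A on w = a b a a a b a a:
  step 0: q0  (start)
  step 1: q2  (read a: q0→q2)
  step 2: q2  (read b: q2→q2)   ← first repeat (q2 seen earlier)
  step 3: q4  (read a: q2→q4)
  step 4: q2  (read a: q4→q2)
  step 5: q4  (read a: q2→q4)
  step 6: q4  (read b: q4→q4)
  step 7: q2  (read a: q4→q2)
  step 8: q4  (read a: q2→q4)

The earliest repeat is at step j = 2: A is in q2, which it already visited at step i = 1.

q2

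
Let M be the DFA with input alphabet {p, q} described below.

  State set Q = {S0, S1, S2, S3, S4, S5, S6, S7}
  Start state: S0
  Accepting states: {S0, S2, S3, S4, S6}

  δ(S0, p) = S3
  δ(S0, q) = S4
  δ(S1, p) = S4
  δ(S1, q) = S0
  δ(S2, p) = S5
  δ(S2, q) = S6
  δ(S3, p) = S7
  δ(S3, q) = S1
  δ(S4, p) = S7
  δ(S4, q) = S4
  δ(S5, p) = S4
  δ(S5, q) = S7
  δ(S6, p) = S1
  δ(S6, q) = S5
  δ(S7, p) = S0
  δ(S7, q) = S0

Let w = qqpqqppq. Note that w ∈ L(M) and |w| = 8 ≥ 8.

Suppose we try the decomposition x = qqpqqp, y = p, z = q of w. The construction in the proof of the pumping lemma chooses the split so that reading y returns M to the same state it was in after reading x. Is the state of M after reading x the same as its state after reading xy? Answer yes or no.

no

Run of M on the first 7 characters of w = q q p q q p p:
  step 0: S0  (start)
  step 1: S4  (read q: S0→S4)
  step 2: S4  (read q: S4→S4)
  step 3: S7  (read p: S4→S7)
  step 4: S0  (read q: S7→S0)
  step 5: S4  (read q: S0→S4)
  step 6: S7  (read p: S4→S7)
  step 7: S0  (read p: S7→S0)

After x (step 6): S7. After xy (step 7): S0.
They differ (S7 ≠ S0), so y is not a cycle from the state after x; this split is not the one the pumping-lemma construction produces, and pumping y need not keep the string in L(M).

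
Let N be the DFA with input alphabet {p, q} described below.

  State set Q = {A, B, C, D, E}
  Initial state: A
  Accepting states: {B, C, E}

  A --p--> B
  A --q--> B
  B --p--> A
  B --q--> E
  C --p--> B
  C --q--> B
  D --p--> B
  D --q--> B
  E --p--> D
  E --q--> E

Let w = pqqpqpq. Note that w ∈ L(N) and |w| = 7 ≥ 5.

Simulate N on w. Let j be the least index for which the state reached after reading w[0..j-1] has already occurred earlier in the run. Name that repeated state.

State sequence: A -p-> B -q-> E -q-> E -p-> D -q-> B -p-> A -q-> B
First repeat at step 3: E was already visited.

The earliest repeat is at step j = 3: N is in E, which it already visited at step i = 2.

E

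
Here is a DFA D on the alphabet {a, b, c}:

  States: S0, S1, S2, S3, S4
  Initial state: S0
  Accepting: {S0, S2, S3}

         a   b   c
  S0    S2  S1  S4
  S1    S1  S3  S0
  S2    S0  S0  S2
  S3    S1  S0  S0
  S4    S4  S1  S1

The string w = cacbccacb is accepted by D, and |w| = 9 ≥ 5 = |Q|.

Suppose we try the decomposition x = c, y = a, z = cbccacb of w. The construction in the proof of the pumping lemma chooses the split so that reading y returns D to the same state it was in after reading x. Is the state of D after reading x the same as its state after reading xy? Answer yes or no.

yes

State sequence: S0 -c-> S4 -a-> S4

After x (step 1): S4. After xy (step 2): S4.
They match, so y = a drives D around a cycle from S4 back to itself; pumping y any number of times keeps D in S4 before reading z, and xyⁱz ∈ L(D) for every i ≥ 0.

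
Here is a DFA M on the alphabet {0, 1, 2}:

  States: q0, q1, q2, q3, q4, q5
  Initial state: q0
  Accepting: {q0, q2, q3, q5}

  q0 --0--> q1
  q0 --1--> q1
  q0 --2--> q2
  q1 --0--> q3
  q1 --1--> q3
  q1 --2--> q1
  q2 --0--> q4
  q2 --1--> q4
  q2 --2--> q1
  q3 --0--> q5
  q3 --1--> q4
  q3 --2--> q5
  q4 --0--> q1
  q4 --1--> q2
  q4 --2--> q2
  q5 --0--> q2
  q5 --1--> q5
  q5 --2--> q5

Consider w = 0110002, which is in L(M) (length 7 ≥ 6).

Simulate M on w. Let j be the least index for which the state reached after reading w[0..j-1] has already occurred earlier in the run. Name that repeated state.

q1

Run of M on w = 0 1 1 0 0 0 2:
  step 0: q0  (start)
  step 1: q1  (read 0: q0→q1)
  step 2: q3  (read 1: q1→q3)
  step 3: q4  (read 1: q3→q4)
  step 4: q1  (read 0: q4→q1)   ← first repeat (q1 seen earlier)
  step 5: q3  (read 0: q1→q3)
  step 6: q5  (read 0: q3→q5)
  step 7: q5  (read 2: q5→q5)

The earliest repeat is at step j = 4: M is in q1, which it already visited at step i = 1.
Pumping length from the standard proof: p = 6 (the number of states). The repeated state found above gives |xy| = j ≤ 6 and |y| = j − i ≥ 1.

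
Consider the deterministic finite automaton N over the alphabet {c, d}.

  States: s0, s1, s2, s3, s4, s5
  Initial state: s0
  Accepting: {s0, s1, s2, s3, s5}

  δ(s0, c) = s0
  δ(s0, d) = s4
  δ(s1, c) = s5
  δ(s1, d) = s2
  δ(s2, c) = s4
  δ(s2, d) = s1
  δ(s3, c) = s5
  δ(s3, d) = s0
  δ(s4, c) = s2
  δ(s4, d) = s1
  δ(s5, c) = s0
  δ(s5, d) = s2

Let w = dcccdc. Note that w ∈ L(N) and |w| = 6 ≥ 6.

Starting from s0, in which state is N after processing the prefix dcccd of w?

s1

State sequence: s0 -d-> s4 -c-> s2 -c-> s4 -c-> s2 -d-> s1

After reading 5 characters, N is in state s1.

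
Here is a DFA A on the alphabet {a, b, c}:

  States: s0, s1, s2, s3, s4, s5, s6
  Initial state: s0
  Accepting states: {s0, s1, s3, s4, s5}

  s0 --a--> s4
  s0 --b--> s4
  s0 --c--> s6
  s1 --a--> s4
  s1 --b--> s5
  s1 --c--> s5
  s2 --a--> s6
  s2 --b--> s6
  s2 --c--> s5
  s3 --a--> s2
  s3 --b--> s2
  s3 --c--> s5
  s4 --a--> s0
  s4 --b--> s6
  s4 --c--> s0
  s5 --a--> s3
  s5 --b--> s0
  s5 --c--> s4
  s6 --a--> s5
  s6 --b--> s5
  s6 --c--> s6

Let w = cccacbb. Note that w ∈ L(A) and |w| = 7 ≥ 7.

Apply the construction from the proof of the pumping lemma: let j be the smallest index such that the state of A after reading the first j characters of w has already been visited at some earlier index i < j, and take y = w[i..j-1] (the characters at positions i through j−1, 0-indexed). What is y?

State sequence: s0 -c-> s6 -c-> s6 -c-> s6 -a-> s5 -c-> s4 -b-> s6 -b-> s5
First repeat at step 2: s6 was already visited.

So i = 1, j = 2, giving x = w[0:1] = c, y = w[1:2] = c, z = w[2:7] = cacbb.
Check: |xy| = 2 ≤ 7 and |y| = 1 ≥ 1. Reading y takes A from s6 back to s6, so every xyⁱz is accepted.
Pumping length from the standard proof: p = 7 (the number of states). The repeated state found above gives |xy| = j ≤ 7 and |y| = j − i ≥ 1.

c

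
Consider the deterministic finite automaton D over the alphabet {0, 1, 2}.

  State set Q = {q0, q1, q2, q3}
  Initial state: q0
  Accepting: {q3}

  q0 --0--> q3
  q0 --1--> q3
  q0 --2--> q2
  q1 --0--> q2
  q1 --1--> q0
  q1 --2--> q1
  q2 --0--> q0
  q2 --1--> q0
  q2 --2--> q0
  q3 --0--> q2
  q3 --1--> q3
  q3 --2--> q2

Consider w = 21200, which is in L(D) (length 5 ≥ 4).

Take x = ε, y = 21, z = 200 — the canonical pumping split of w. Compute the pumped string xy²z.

xy^2z = ε·21·21·200 = 2121200.
Reading y = 21 takes D from q0 back to q0, so after x·y·y the machine is still in q0, and z then leads to the accepting state q3. Hence 2121200 ∈ L(D).

2121200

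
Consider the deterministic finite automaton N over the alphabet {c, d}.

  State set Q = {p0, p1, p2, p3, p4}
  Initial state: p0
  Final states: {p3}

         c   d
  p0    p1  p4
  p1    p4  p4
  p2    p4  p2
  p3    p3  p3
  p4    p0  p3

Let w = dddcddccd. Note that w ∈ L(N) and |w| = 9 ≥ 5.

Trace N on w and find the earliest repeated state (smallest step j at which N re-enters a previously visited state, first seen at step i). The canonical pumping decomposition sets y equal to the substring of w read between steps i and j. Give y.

Run of N on w = d d d c d d c c d:
  step 0: p0  (start)
  step 1: p4  (read d: p0→p4)
  step 2: p3  (read d: p4→p3)
  step 3: p3  (read d: p3→p3)   ← first repeat (p3 seen earlier)
  step 4: p3  (read c: p3→p3)
  step 5: p3  (read d: p3→p3)
  step 6: p3  (read d: p3→p3)
  step 7: p3  (read c: p3→p3)
  step 8: p3  (read c: p3→p3)
  step 9: p3  (read d: p3→p3)

So i = 2, j = 3, giving x = w[0:2] = dd, y = w[2:3] = d, z = w[3:9] = cddccd.
Check: |xy| = 3 ≤ 5 and |y| = 1 ≥ 1. Reading y takes N from p3 back to p3, so every xyⁱz is accepted.
Pumping length from the standard proof: p = 5 (the number of states). The repeated state found above gives |xy| = j ≤ 5 and |y| = j − i ≥ 1.

d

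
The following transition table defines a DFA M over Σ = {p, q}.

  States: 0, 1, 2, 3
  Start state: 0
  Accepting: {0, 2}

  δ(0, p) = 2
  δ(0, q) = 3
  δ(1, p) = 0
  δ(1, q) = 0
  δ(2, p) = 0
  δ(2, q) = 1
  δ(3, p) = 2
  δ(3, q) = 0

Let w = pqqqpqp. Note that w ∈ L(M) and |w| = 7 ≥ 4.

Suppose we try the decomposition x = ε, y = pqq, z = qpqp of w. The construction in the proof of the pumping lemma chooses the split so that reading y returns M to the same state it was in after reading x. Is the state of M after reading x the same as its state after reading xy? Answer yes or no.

yes

State sequence: 0 -p-> 2 -q-> 1 -q-> 0

After x (step 0): 0. After xy (step 3): 0.
They match, so y = pqq drives M around a cycle from 0 back to itself; pumping y any number of times keeps M in 0 before reading z, and xyⁱz ∈ L(M) for every i ≥ 0.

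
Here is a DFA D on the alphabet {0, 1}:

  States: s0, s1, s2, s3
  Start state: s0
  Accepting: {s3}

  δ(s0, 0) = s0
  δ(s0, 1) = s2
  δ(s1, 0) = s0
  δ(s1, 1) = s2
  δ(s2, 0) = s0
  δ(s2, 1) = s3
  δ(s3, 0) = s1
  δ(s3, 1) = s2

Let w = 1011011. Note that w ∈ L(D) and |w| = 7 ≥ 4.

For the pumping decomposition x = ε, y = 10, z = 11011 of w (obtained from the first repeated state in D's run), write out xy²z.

101011011

xy^2z = ε·10·10·11011 = 101011011.
Reading y = 10 takes D from s0 back to s0, so after x·y·y the machine is still in s0, and z then leads to the accepting state s3. Hence 101011011 ∈ L(D).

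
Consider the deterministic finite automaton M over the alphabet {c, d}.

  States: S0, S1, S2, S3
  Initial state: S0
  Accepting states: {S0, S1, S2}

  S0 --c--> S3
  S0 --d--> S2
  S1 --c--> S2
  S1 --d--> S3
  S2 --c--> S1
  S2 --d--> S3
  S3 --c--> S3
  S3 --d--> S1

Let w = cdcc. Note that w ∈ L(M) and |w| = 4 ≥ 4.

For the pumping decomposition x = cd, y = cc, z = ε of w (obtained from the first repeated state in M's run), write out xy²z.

xy^2z = cd·cc·cc·ε = cdcccc.
Reading y = cc takes M from S1 back to S1, so after x·y·y the machine is still in S1, and z then leads to the accepting state S1. Hence cdcccc ∈ L(M).

cdcccc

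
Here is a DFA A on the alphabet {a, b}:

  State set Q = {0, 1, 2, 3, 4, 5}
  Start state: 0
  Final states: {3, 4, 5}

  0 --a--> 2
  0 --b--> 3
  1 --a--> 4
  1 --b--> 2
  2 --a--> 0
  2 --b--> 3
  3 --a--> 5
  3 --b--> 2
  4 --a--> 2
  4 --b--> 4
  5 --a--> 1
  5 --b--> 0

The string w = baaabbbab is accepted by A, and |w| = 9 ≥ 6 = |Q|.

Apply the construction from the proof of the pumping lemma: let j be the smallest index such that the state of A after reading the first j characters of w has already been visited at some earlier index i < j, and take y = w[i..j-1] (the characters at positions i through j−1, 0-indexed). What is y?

b

Run of A on w = b a a a b b b a b:
  step 0: 0  (start)
  step 1: 3  (read b: 0→3)
  step 2: 5  (read a: 3→5)
  step 3: 1  (read a: 5→1)
  step 4: 4  (read a: 1→4)
  step 5: 4  (read b: 4→4)   ← first repeat (4 seen earlier)
  step 6: 4  (read b: 4→4)
  step 7: 4  (read b: 4→4)
  step 8: 2  (read a: 4→2)
  step 9: 3  (read b: 2→3)

So i = 4, j = 5, giving x = w[0:4] = baaa, y = w[4:5] = b, z = w[5:9] = bbab.
Check: |xy| = 5 ≤ 6 and |y| = 1 ≥ 1. Reading y takes A from 4 back to 4, so every xyⁱz is accepted.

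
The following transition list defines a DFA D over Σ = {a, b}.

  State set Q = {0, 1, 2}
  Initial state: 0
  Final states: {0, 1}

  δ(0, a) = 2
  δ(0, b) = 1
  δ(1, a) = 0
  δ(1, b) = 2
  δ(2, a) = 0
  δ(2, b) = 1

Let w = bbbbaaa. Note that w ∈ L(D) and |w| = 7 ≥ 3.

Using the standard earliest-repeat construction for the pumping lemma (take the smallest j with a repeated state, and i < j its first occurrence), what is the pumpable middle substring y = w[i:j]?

State sequence: 0 -b-> 1 -b-> 2 -b-> 1 -b-> 2 -a-> 0 -a-> 2 -a-> 0
First repeat at step 3: 1 was already visited.

So i = 1, j = 3, giving x = w[0:1] = b, y = w[1:3] = bb, z = w[3:7] = baaa.
Check: |xy| = 3 ≤ 3 and |y| = 2 ≥ 1. Reading y takes D from 1 back to 1, so every xyⁱz is accepted.
With |Q| = 3, pigeonhole forces a state repeat no later than step 3; the substring read between the first and second visits to that state can be pumped.

bb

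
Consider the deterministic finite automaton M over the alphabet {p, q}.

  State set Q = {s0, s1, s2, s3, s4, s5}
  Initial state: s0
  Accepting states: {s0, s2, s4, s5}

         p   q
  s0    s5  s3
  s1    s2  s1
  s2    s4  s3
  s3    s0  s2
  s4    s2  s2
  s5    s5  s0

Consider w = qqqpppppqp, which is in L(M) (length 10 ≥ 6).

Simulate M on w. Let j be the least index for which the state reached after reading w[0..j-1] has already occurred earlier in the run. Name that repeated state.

s3

Run of M on w = q q q p p p p p q p:
  step 0: s0  (start)
  step 1: s3  (read q: s0→s3)
  step 2: s2  (read q: s3→s2)
  step 3: s3  (read q: s2→s3)   ← first repeat (s3 seen earlier)
  step 4: s0  (read p: s3→s0)
  step 5: s5  (read p: s0→s5)
  step 6: s5  (read p: s5→s5)
  step 7: s5  (read p: s5→s5)
  step 8: s5  (read p: s5→s5)
  step 9: s0  (read q: s5→s0)
  step 10: s5  (read p: s0→s5)

The earliest repeat is at step j = 3: M is in s3, which it already visited at step i = 1.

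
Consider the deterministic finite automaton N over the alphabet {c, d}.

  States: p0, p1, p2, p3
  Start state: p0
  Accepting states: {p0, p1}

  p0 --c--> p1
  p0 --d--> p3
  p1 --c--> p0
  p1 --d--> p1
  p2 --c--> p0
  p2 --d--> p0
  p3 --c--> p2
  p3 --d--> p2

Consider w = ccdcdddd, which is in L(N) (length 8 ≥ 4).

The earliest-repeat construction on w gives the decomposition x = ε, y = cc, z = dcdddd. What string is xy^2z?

ccccdcdddd

xy^2z = ε·cc·cc·dcdddd = ccccdcdddd.
Reading y = cc takes N from p0 back to p0, so after x·y·y the machine is still in p0, and z then leads to the accepting state p0. Hence ccccdcdddd ∈ L(N).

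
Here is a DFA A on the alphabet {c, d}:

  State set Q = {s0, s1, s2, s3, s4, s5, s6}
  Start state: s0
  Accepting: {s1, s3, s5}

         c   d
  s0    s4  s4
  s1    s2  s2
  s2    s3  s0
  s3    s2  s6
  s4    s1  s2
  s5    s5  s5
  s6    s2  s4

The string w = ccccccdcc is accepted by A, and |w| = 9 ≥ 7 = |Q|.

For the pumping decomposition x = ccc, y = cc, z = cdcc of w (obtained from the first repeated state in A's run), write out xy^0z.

ccccdcc

xy⁰z = xz = ccc·cdcc = ccccdcc.
Reading y = cc takes A from s2 back to s2, so after x the machine is still in s2, and z then leads to the accepting state s3. Hence ccccdcc ∈ L(A).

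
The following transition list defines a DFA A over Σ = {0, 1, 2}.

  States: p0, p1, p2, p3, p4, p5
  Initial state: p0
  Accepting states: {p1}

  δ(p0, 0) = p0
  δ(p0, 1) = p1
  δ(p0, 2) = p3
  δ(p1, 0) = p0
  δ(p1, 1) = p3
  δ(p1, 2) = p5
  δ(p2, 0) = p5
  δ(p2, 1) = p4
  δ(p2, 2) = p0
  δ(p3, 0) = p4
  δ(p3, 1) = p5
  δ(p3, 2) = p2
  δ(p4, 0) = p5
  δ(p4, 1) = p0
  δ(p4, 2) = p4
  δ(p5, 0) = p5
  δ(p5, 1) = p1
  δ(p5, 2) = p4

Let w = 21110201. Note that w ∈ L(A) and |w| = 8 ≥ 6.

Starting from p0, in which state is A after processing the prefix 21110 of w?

p4

State sequence: p0 -2-> p3 -1-> p5 -1-> p1 -1-> p3 -0-> p4

After reading 5 characters, A is in state p4.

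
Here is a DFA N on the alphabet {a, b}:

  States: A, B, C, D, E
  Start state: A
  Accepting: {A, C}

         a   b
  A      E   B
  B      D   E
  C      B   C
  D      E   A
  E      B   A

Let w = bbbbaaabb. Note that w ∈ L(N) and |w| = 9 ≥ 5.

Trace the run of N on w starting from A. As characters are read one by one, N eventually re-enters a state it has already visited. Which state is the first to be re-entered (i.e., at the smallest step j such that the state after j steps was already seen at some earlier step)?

Run of N on w = b b b b a a a b b:
  step 0: A  (start)
  step 1: B  (read b: A→B)
  step 2: E  (read b: B→E)
  step 3: A  (read b: E→A)   ← first repeat (A seen earlier)
  step 4: B  (read b: A→B)
  step 5: D  (read a: B→D)
  step 6: E  (read a: D→E)
  step 7: B  (read a: E→B)
  step 8: E  (read b: B→E)
  step 9: A  (read b: E→A)

The earliest repeat is at step j = 3: N is in A, which it already visited at step i = 0.
The DFA has 5 states, so the proof of the pumping lemma guarantees a repeated state among the first 5+1 visited; the segment between the two visits is the pumpable y.

A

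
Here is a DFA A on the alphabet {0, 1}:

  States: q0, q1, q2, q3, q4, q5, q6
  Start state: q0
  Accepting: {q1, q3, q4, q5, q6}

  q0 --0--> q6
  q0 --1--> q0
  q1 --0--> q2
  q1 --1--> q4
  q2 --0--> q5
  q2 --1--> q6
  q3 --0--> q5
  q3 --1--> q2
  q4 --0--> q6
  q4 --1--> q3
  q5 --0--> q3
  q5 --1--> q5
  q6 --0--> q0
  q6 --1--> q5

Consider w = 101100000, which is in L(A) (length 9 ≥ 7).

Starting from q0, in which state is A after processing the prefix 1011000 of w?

State sequence: q0 -1-> q0 -0-> q6 -1-> q5 -1-> q5 -0-> q3 -0-> q5 -0-> q3

After reading 7 characters, A is in state q3.

q3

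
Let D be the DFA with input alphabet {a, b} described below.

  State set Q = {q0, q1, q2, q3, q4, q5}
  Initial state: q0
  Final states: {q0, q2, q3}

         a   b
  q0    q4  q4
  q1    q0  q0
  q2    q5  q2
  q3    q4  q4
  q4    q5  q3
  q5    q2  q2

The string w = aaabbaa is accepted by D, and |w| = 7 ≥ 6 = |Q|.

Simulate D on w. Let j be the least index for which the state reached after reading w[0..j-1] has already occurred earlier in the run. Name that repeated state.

State sequence: q0 -a-> q4 -a-> q5 -a-> q2 -b-> q2 -b-> q2 -a-> q5 -a-> q2
First repeat at step 4: q2 was already visited.

The earliest repeat is at step j = 4: D is in q2, which it already visited at step i = 3.
Pumping length from the standard proof: p = 6 (the number of states). The repeated state found above gives |xy| = j ≤ 6 and |y| = j − i ≥ 1.

q2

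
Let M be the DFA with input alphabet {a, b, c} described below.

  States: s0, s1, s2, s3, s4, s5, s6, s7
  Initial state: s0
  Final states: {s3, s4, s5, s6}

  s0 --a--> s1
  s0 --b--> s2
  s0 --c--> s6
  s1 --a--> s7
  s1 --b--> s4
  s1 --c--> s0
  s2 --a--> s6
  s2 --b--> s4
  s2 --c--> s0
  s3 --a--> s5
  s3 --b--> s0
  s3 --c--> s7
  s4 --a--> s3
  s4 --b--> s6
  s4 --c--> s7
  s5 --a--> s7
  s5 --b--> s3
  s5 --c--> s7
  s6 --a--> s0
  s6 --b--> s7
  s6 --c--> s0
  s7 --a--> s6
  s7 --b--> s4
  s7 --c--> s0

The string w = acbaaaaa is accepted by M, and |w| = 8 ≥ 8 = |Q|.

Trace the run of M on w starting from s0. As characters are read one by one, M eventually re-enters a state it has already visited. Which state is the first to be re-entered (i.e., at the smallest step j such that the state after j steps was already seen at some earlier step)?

State sequence: s0 -a-> s1 -c-> s0 -b-> s2 -a-> s6 -a-> s0 -a-> s1 -a-> s7 -a-> s6
First repeat at step 2: s0 was already visited.

The earliest repeat is at step j = 2: M is in s0, which it already visited at step i = 0.
Pumping length from the standard proof: p = 8 (the number of states). The repeated state found above gives |xy| = j ≤ 8 and |y| = j − i ≥ 1.

s0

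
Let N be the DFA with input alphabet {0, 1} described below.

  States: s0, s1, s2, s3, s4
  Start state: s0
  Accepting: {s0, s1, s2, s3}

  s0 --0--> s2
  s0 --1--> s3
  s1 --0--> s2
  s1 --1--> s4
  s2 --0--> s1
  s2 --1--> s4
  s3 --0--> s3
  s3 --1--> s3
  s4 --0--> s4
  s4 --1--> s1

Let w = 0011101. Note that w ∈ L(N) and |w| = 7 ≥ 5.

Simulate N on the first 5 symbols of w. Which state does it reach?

State sequence: s0 -0-> s2 -0-> s1 -1-> s4 -1-> s1 -1-> s4

After reading 5 characters, N is in state s4.

s4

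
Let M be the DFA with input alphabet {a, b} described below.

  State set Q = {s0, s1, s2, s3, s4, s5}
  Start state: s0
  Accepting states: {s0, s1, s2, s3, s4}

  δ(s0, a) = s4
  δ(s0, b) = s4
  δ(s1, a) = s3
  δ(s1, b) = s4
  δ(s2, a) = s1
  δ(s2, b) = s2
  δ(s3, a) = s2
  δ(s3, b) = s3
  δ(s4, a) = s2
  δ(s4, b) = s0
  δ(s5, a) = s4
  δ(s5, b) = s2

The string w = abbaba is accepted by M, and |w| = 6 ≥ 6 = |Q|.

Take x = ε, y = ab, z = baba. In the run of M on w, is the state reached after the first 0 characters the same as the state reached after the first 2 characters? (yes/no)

yes

Run of M on the first 2 characters of w = a b:
  step 0: s0  (start)
  step 1: s4  (read a: s0→s4)
  step 2: s0  (read b: s4→s0)

After x (step 0): s0. After xy (step 2): s0.
They match, so y = ab drives M around a cycle from s0 back to itself; pumping y any number of times keeps M in s0 before reading z, and xyⁱz ∈ L(M) for every i ≥ 0.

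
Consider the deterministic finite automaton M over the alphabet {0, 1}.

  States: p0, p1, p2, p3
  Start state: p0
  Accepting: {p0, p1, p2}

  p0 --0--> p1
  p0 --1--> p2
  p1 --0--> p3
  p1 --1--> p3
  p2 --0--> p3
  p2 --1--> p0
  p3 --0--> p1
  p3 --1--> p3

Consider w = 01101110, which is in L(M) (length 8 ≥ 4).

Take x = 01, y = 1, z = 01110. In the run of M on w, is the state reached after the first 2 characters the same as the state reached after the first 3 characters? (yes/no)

Run of M on the first 3 characters of w = 0 1 1:
  step 0: p0  (start)
  step 1: p1  (read 0: p0→p1)
  step 2: p3  (read 1: p1→p3)
  step 3: p3  (read 1: p3→p3)

After x (step 2): p3. After xy (step 3): p3.
They match, so y = 1 drives M around a cycle from p3 back to itself; pumping y any number of times keeps M in p3 before reading z, and xyⁱz ∈ L(M) for every i ≥ 0.

yes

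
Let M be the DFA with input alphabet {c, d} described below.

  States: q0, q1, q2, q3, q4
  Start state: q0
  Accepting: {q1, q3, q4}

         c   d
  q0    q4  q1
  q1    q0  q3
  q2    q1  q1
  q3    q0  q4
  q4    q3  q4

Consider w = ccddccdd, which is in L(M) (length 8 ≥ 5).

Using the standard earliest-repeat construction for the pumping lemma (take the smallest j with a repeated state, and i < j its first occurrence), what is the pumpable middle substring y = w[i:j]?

State sequence: q0 -c-> q4 -c-> q3 -d-> q4 -d-> q4 -c-> q3 -c-> q0 -d-> q1 -d-> q3
First repeat at step 3: q4 was already visited.

So i = 1, j = 3, giving x = w[0:1] = c, y = w[1:3] = cd, z = w[3:8] = dccdd.
Check: |xy| = 3 ≤ 5 and |y| = 2 ≥ 1. Reading y takes M from q4 back to q4, so every xyⁱz is accepted.
With |Q| = 5, pigeonhole forces a state repeat no later than step 5; the substring read between the first and second visits to that state can be pumped.

cd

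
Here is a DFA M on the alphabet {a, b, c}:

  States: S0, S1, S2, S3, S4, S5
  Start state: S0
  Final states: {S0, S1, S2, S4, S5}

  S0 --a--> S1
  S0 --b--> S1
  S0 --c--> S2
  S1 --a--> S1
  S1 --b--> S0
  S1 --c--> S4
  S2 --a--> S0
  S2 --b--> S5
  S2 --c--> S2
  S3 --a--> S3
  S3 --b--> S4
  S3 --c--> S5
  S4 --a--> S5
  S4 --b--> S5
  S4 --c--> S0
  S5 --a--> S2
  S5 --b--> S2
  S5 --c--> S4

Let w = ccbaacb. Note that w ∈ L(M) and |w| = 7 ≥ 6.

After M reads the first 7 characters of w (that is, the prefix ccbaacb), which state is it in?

Run of M on the first 7 characters of w = c c b a a c b:
  step 0: S0  (start)
  step 1: S2  (read c: S0→S2)
  step 2: S2  (read c: S2→S2)
  step 3: S5  (read b: S2→S5)
  step 4: S2  (read a: S5→S2)
  step 5: S0  (read a: S2→S0)
  step 6: S2  (read c: S0→S2)
  step 7: S5  (read b: S2→S5)

After reading 7 characters, M is in state S5.

S5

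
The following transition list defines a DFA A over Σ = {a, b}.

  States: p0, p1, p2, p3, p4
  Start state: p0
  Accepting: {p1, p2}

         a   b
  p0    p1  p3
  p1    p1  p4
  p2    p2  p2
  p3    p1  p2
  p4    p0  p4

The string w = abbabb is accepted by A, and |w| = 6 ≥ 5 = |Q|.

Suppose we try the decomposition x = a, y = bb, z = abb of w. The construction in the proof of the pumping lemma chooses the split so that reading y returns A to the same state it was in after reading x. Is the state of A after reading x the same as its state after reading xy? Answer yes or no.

no

State sequence: p0 -a-> p1 -b-> p4 -b-> p4

After x (step 1): p1. After xy (step 3): p4.
They differ (p1 ≠ p4), so y is not a cycle from the state after x; this split is not the one the pumping-lemma construction produces, and pumping y need not keep the string in L(A).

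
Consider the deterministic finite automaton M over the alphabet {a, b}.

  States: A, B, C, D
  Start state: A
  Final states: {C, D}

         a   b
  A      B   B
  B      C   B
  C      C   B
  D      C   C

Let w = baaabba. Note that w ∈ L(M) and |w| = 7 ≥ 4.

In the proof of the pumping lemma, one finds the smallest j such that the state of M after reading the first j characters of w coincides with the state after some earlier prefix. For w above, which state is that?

C

Run of M on w = b a a a b b a:
  step 0: A  (start)
  step 1: B  (read b: A→B)
  step 2: C  (read a: B→C)
  step 3: C  (read a: C→C)   ← first repeat (C seen earlier)
  step 4: C  (read a: C→C)
  step 5: B  (read b: C→B)
  step 6: B  (read b: B→B)
  step 7: C  (read a: B→C)

The earliest repeat is at step j = 3: M is in C, which it already visited at step i = 2.
Pumping length from the standard proof: p = 4 (the number of states). The repeated state found above gives |xy| = j ≤ 4 and |y| = j − i ≥ 1.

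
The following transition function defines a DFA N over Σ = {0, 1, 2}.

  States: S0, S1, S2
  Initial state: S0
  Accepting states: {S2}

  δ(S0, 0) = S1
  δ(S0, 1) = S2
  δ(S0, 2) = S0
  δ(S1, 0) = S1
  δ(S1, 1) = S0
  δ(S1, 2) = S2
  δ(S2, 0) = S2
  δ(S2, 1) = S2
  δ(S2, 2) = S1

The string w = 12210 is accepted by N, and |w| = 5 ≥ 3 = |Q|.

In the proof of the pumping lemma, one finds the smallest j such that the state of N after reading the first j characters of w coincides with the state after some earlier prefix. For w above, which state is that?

S2

State sequence: S0 -1-> S2 -2-> S1 -2-> S2 -1-> S2 -0-> S2
First repeat at step 3: S2 was already visited.

The earliest repeat is at step j = 3: N is in S2, which it already visited at step i = 1.
Pumping length from the standard proof: p = 3 (the number of states). The repeated state found above gives |xy| = j ≤ 3 and |y| = j − i ≥ 1.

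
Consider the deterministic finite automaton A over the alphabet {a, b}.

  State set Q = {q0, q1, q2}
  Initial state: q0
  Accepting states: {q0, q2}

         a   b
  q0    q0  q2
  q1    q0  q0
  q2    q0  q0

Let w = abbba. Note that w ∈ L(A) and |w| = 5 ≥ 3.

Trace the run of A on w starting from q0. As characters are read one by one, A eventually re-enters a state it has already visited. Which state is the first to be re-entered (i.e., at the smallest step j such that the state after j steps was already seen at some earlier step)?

q0

State sequence: q0 -a-> q0 -b-> q2 -b-> q0 -b-> q2 -a-> q0
First repeat at step 1: q0 was already visited.

The earliest repeat is at step j = 1: A is in q0, which it already visited at step i = 0.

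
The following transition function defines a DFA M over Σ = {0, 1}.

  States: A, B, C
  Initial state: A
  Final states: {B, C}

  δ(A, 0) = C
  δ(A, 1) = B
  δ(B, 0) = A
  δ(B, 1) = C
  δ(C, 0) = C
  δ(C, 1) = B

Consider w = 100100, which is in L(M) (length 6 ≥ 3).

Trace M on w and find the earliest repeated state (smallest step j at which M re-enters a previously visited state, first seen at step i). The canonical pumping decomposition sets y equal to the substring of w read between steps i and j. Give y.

10

Run of M on w = 1 0 0 1 0 0:
  step 0: A  (start)
  step 1: B  (read 1: A→B)
  step 2: A  (read 0: B→A)   ← first repeat (A seen earlier)
  step 3: C  (read 0: A→C)
  step 4: B  (read 1: C→B)
  step 5: A  (read 0: B→A)
  step 6: C  (read 0: A→C)

So i = 0, j = 2, giving x = w[0:0] = ε, y = w[0:2] = 10, z = w[2:6] = 0100.
Check: |xy| = 2 ≤ 3 and |y| = 2 ≥ 1. Reading y takes M from A back to A, so every xyⁱz is accepted.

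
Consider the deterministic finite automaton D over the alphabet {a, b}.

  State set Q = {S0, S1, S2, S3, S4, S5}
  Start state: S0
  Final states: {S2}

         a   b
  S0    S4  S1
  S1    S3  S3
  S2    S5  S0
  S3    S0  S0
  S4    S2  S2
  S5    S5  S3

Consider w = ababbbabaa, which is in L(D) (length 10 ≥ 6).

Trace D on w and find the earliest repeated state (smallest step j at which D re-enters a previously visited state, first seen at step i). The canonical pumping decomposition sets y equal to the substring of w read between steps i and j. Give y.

ababb

State sequence: S0 -a-> S4 -b-> S2 -a-> S5 -b-> S3 -b-> S0 -b-> S1 -a-> S3 -b-> S0 -a-> S4 -a-> S2
First repeat at step 5: S0 was already visited.

So i = 0, j = 5, giving x = w[0:0] = ε, y = w[0:5] = ababb, z = w[5:10] = babaa.
Check: |xy| = 5 ≤ 6 and |y| = 5 ≥ 1. Reading y takes D from S0 back to S0, so every xyⁱz is accepted.
With |Q| = 6, pigeonhole forces a state repeat no later than step 6; the substring read between the first and second visits to that state can be pumped.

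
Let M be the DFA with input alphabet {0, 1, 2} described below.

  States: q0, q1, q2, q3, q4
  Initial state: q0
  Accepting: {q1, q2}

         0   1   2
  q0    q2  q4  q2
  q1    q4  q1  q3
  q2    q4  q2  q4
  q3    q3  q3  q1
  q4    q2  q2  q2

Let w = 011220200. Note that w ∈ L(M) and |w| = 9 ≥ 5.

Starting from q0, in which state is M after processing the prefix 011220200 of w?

Run of M on the first 9 characters of w = 0 1 1 2 2 0 2 0 0:
  step 0: q0  (start)
  step 1: q2  (read 0: q0→q2)
  step 2: q2  (read 1: q2→q2)
  step 3: q2  (read 1: q2→q2)
  step 4: q4  (read 2: q2→q4)
  step 5: q2  (read 2: q4→q2)
  step 6: q4  (read 0: q2→q4)
  step 7: q2  (read 2: q4→q2)
  step 8: q4  (read 0: q2→q4)
  step 9: q2  (read 0: q4→q2)

After reading 9 characters, M is in state q2.

q2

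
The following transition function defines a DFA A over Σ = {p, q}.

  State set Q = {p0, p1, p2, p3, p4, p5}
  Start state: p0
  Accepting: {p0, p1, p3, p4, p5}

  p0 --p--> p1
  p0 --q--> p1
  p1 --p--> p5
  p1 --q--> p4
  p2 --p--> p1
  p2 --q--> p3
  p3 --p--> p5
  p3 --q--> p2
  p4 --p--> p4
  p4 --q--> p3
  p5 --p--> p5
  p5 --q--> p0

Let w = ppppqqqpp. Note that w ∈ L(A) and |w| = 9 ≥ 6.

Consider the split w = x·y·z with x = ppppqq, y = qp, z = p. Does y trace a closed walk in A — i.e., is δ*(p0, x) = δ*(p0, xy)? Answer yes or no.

no

State sequence: p0 -p-> p1 -p-> p5 -p-> p5 -p-> p5 -q-> p0 -q-> p1 -q-> p4 -p-> p4

After x (step 6): p1. After xy (step 8): p4.
They differ (p1 ≠ p4), so y is not a cycle from the state after x; this split is not the one the pumping-lemma construction produces, and pumping y need not keep the string in L(A).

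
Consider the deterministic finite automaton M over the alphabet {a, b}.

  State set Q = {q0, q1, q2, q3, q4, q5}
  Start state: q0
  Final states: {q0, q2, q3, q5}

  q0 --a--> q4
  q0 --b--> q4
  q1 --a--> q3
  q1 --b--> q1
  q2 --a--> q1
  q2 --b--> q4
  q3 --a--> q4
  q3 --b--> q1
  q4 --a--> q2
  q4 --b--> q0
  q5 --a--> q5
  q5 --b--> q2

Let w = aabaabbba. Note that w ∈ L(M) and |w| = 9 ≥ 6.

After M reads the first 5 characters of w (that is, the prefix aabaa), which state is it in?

q1

Run of M on the first 5 characters of w = a a b a a:
  step 0: q0  (start)
  step 1: q4  (read a: q0→q4)
  step 2: q2  (read a: q4→q2)
  step 3: q4  (read b: q2→q4)
  step 4: q2  (read a: q4→q2)
  step 5: q1  (read a: q2→q1)

After reading 5 characters, M is in state q1.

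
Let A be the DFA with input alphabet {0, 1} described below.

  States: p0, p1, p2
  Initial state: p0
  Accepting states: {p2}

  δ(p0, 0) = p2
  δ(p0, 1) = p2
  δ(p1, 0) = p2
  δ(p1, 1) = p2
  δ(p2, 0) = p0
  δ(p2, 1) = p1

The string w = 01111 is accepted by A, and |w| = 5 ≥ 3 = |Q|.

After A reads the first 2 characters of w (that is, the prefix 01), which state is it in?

p1

State sequence: p0 -0-> p2 -1-> p1

After reading 2 characters, A is in state p1.
(This kind of state-tracing is the core of the pumping-lemma construction: with 3 states, pigeonhole forces a repeat within the first 3 steps.)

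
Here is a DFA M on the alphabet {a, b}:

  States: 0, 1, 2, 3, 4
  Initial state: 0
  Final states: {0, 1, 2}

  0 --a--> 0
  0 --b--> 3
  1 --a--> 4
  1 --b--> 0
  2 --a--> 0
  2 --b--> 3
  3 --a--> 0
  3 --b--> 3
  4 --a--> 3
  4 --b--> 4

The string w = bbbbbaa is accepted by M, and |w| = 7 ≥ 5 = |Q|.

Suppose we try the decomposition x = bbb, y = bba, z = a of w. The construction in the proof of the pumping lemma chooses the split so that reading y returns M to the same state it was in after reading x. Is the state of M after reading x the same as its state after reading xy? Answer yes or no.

no

State sequence: 0 -b-> 3 -b-> 3 -b-> 3 -b-> 3 -b-> 3 -a-> 0

After x (step 3): 3. After xy (step 6): 0.
They differ (3 ≠ 0), so y is not a cycle from the state after x; this split is not the one the pumping-lemma construction produces, and pumping y need not keep the string in L(M).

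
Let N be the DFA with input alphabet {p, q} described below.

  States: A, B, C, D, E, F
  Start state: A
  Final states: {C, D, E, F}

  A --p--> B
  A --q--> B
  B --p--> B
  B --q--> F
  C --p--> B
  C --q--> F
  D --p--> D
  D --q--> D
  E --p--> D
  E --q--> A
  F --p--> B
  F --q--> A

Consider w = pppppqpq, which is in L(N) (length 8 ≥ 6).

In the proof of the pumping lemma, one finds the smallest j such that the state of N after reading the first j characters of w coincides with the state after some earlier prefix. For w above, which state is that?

Run of N on w = p p p p p q p q:
  step 0: A  (start)
  step 1: B  (read p: A→B)
  step 2: B  (read p: B→B)   ← first repeat (B seen earlier)
  step 3: B  (read p: B→B)
  step 4: B  (read p: B→B)
  step 5: B  (read p: B→B)
  step 6: F  (read q: B→F)
  step 7: B  (read p: F→B)
  step 8: F  (read q: B→F)

The earliest repeat is at step j = 2: N is in B, which it already visited at step i = 1.

B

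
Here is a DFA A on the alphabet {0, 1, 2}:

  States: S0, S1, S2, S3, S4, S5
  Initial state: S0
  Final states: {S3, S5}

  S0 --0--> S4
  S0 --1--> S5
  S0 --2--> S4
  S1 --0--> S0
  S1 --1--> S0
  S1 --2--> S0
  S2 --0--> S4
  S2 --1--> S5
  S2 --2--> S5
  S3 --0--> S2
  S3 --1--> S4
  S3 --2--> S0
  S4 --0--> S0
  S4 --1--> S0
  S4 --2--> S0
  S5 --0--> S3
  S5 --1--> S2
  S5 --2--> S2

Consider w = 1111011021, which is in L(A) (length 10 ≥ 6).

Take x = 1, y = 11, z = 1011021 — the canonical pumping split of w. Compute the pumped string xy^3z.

11111111011021

xy^3z = 1·11·11·11·1011021 = 11111111011021.
Reading y = 11 takes A from S5 back to S5, so after x·y·y·y the machine is still in S5, and z then leads to the accepting state S5. Hence 11111111011021 ∈ L(A).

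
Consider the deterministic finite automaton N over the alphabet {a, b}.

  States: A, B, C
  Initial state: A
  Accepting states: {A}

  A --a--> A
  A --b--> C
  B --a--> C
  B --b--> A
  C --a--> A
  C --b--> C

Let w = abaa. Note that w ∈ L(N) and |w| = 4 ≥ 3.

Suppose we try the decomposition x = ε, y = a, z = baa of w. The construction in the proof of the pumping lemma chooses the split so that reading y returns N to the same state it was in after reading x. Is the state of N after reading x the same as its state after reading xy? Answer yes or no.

Run of N on the first 1 characters of w = a:
  step 0: A  (start)
  step 1: A  (read a: A→A)

After x (step 0): A. After xy (step 1): A.
They match, so y = a drives N around a cycle from A back to itself; pumping y any number of times keeps N in A before reading z, and xyⁱz ∈ L(N) for every i ≥ 0.

yes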